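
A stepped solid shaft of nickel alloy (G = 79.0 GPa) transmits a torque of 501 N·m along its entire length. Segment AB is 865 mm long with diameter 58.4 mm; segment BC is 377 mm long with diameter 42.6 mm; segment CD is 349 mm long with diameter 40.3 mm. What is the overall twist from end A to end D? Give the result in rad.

J_AB = π(0.0584)⁴/32 = 1.14×10^-6 m⁴; J_BC = π(0.0426)⁴/32 = 3.23×10^-7 m⁴; J_CD = π(0.0403)⁴/32 = 2.59×10^-7 m⁴.
θ = (T/G)·Σ L_i/J_i = (501.0/79.0×10⁹)·(0.865/1.14×10^-6 + 0.377/3.23×10^-7 + 0.349/2.59×10^-7) = 0.02075 rad.

0.0207 rad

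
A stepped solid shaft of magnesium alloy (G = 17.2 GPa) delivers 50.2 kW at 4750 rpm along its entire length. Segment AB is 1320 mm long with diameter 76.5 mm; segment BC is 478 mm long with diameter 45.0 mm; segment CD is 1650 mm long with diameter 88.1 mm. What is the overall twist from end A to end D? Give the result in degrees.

ω = 2π·4750/60 = 497.4 rad/s, so T = P/ω = 50.2×10³ / 497.4 = 100.9 N·m.
J_AB = π(0.0765)⁴/32 = 3.36×10^-6 m⁴; J_BC = π(0.0450)⁴/32 = 4.03×10^-7 m⁴; J_CD = π(0.0881)⁴/32 = 5.91×10^-6 m⁴.
θ = (T/G)·Σ L_i/J_i = (100.9/17.2×10⁹)·(1.32/3.36×10^-6 + 0.478/4.03×10^-7 + 1.65/5.91×10^-6) = 0.01091 rad.

0.625°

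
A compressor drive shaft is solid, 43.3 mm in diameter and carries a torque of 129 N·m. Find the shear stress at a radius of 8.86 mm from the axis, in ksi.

0.480 ksi

J = πd⁴/32 = π(0.0433)⁴/32 = 3.451×10^-7 m⁴.
Shear stress varies linearly with radius: τ = T·r/J = 129.0 × 0.00886 / 3.451×10^-7 = 3.312×10^6 Pa.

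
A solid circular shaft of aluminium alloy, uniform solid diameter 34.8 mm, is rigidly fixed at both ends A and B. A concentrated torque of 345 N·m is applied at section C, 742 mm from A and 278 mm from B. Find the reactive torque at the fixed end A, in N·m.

With uniform GJ and both ends fixed, compatibility θ_AC = θ_CB gives T_A·a = T_B·b, together with T_A + T_B = T₀.
T_A = T₀·b/(a+b) = 345.0·278/1020 = 94.03 N·m; T_B = 251.0 N·m.

94.0 N·m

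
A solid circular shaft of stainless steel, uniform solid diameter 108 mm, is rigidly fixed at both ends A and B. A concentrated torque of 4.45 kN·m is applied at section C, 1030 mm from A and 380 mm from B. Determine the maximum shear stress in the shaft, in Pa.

1.31e7 Pa

With uniform GJ and both ends fixed, compatibility θ_AC = θ_CB gives T_A·a = T_B·b, together with T_A + T_B = T₀.
T_A = T₀·b/(a+b) = 4450·380/1410 = 1199 N·m; T_B = 3251 N·m.
τ in each portion: τ_AC = 4.85×10^6 Pa, τ_CB = 1.31×10^7 Pa; maximum is in CB.
τ_max = T_CB·r/J = 3251·0.0540/1.34×10^-5 = 1.314×10^7 Pa.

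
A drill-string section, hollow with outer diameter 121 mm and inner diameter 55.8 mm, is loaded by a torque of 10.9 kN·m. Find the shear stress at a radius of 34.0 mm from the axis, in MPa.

18.4 MPa

J = π(d_o⁴ − d_i⁴)/32 = π(0.121⁴ − 0.0558⁴)/32 = 2.009×10^-5 m⁴.
Shear stress varies linearly with radius: τ = T·r/J = 10900 × 0.0340 / 2.009×10^-5 = 1.844×10^7 Pa.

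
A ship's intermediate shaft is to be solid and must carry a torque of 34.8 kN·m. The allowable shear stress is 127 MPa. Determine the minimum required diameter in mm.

112 mm

For a solid shaft τ_max = 16T/(πd³), so d = (16T/(π τ_allow))^(1/3) = (16·34800/(π·1.27×10^8))^(1/3) = 0.1118 m.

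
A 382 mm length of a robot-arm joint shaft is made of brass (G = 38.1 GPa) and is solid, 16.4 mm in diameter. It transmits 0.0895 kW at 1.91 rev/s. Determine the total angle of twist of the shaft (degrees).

ω = 2π·1.91 = 12.00 rad/s, so T = P/ω = 0.0895×10³ / 12.00 = 7.458 N·m.
J = πd⁴/32 = π(0.0164)⁴/32 = 7.102×10^-9 m⁴.
θ = T·L/(G·J) = 7.458 × 0.382 / (38.1×10⁹ × 7.102×10^-9) = 0.01053 rad.

0.603°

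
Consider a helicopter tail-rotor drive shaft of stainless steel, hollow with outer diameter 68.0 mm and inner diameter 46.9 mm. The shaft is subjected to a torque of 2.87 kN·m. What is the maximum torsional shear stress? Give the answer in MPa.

60.1 MPa

J = π(d_o⁴ − d_i⁴)/32 = π(0.0680⁴ − 0.0469⁴)/32 = 1.624×10^-6 m⁴.
τ_max = T·r/J = 2870 × 0.0340 / 1.624×10^-6 = 6.008×10^7 Pa.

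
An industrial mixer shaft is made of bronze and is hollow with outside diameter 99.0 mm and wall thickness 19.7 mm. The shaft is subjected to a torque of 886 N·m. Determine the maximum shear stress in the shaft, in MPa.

J = π(d_o⁴ − d_i⁴)/32 = π(0.0990⁴ − 0.0596⁴)/32 = 8.192×10^-6 m⁴.
τ_max = T·r/J = 886.0 × 0.0495 / 8.192×10^-6 = 5.354×10^6 Pa.

5.35 MPa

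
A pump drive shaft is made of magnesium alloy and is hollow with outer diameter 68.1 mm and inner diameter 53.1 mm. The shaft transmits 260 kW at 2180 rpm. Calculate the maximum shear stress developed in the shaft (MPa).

29.1 MPa

ω = 2π·2180/60 = 228.3 rad/s, so T = P/ω = 260×10³ / 228.3 = 1139 N·m.
J = π(d_o⁴ − d_i⁴)/32 = π(0.0681⁴ − 0.0531⁴)/32 = 1.331×10^-6 m⁴.
τ_max = T·r/J = 1139 × 0.0340 / 1.331×10^-6 = 2.914×10^7 Pa.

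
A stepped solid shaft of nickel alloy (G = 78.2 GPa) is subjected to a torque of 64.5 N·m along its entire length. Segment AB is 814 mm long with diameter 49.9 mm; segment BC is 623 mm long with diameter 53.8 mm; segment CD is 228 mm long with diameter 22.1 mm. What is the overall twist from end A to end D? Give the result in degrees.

J_AB = π(0.0499)⁴/32 = 6.09×10^-7 m⁴; J_BC = π(0.0538)⁴/32 = 8.22×10^-7 m⁴; J_CD = π(0.0221)⁴/32 = 2.34×10^-8 m⁴.
θ = (T/G)·Σ L_i/J_i = (64.50/78.2×10⁹)·(0.814/6.09×10^-7 + 0.623/8.22×10^-7 + 0.228/2.34×10^-8) = 9.758×10^-3 rad.

0.559°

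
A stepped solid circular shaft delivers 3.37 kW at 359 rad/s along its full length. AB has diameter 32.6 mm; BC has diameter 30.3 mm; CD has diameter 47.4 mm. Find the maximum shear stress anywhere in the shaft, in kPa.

ω = 359 rad/s, so T = P/ω = 3.37×10³ / 359.0 = 9.387 N·m.
Under the same torque, τ_max = 16T/(πd³) is largest where d is smallest — segment BC (d = 30.3 mm).
τ_max = 16·9.387/(π·(0.0303)³) = 1.719×10^6 Pa.

1720 kPa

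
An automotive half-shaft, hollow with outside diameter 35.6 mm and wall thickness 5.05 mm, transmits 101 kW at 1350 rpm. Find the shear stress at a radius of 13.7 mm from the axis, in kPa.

84200 kPa

ω = 2π·1350/60 = 141.4 rad/s, so T = P/ω = 101×10³ / 141.4 = 714.4 N·m.
J = π(d_o⁴ − d_i⁴)/32 = π(0.0356⁴ − 0.0255⁴)/32 = 1.162×10^-7 m⁴.
Shear stress varies linearly with radius: τ = T·r/J = 714.4 × 0.0137 / 1.162×10^-7 = 8.425×10^7 Pa.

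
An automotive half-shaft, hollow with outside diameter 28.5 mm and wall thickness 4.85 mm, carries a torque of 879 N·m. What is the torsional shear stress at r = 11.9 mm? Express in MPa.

199 MPa

J = π(d_o⁴ − d_i⁴)/32 = π(0.0285⁴ − 0.0188⁴)/32 = 5.251×10^-8 m⁴.
Shear stress varies linearly with radius: τ = T·r/J = 879.0 × 0.0119 / 5.251×10^-8 = 1.992×10^8 Pa.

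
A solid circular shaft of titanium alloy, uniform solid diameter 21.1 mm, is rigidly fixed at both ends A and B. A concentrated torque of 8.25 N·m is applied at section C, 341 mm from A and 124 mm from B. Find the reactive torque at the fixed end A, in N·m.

With uniform GJ and both ends fixed, compatibility θ_AC = θ_CB gives T_A·a = T_B·b, together with T_A + T_B = T₀.
T_A = T₀·b/(a+b) = 8.250·124/465.0 = 2.200 N·m; T_B = 6.050 N·m.

2.20 N·m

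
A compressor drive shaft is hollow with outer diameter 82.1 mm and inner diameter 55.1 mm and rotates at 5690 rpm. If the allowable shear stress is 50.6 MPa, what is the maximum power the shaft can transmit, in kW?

2610 kW

J = π(d_o⁴ − d_i⁴)/32 = π(0.0821⁴ − 0.0551⁴)/32 = 3.555×10^-6 m⁴.
T_max = τ_allow·J/r = 5.06×10^7 × 3.555×10^-6 / 0.0410 = 4383 N·m.
ω = 2π·5690/60 = 595.9 rad/s, so P_max = T_max·ω = 2.611×10^6 W.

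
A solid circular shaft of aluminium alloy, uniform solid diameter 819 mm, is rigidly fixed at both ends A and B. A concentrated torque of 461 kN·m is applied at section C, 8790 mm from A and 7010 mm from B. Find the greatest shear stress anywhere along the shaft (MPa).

2.38 MPa

With uniform GJ and both ends fixed, compatibility θ_AC = θ_CB gives T_A·a = T_B·b, together with T_A + T_B = T₀.
T_A = T₀·b/(a+b) = 461000·7010/15800 = 204500 N·m; T_B = 256500 N·m.
τ in each portion: τ_AC = 1.90×10^6 Pa, τ_CB = 2.38×10^6 Pa; maximum is in CB.
τ_max = T_CB·r/J = 256500·0.409/0.0442 = 2.378×10^6 Pa.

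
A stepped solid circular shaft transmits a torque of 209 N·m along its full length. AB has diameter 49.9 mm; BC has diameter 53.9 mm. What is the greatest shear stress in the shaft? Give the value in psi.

Under the same torque, τ_max = 16T/(πd³) is largest where d is smallest — segment AB (d = 49.9 mm).
τ_max = 16·209.0/(π·(0.0499)³) = 8.567×10^6 Pa.

1240 psi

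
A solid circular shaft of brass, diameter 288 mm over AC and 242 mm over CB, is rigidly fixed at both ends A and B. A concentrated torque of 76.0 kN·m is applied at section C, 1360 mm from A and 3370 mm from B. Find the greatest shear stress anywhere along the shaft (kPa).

Compatibility: T_A·a/J_AC = T_B·b/J_CB with T_A + T_B = T₀.
J_AC = 6.75×10^-4 m⁴, J_CB = 3.37×10^-4 m⁴, so T_A = T₀·(J_AC/a)/((J_AC/a)+(J_CB/b)) = 63270 N·m, T_B = 12730 N·m.
τ in each portion: τ_AC = 1.35×10^7 Pa, τ_CB = 4.57×10^6 Pa; maximum is in AC.
τ_max = T_AC·r/J = 63270·0.144/6.75×10^-4 = 1.349×10^7 Pa.

13500 kPa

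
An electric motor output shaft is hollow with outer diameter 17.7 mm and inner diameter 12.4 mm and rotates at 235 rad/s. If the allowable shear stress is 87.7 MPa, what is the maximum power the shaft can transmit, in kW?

17.0 kW

J = π(d_o⁴ − d_i⁴)/32 = π(0.0177⁴ − 0.0124⁴)/32 = 7.315×10^-9 m⁴.
T_max = τ_allow·J/r = 8.77×10^7 × 7.315×10^-9 / 0.00885 = 72.49 N·m.
ω = 235 rad/s, so P_max = T_max·ω = 1.703×10^4 W.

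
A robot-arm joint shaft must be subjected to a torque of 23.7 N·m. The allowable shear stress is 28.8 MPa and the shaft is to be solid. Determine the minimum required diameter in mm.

For a solid shaft τ_max = 16T/(πd³), so d = (16T/(π τ_allow))^(1/3) = (16·23.70/(π·2.88×10^7))^(1/3) = 0.01612 m.

16.1 mm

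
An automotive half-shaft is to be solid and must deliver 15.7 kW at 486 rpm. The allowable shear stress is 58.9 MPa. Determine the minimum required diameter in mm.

29.9 mm

ω = 2π·486/60 = 50.89 rad/s, so T = P/ω = 15.7×10³ / 50.89 = 308.5 N·m.
For a solid shaft τ_max = 16T/(πd³), so d = (16T/(π τ_allow))^(1/3) = (16·308.5/(π·5.89×10^7))^(1/3) = 0.02988 m.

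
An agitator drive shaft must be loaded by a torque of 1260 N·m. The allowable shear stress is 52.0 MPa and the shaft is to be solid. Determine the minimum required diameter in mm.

For a solid shaft τ_max = 16T/(πd³), so d = (16T/(π τ_allow))^(1/3) = (16·1260/(π·5.20×10^7))^(1/3) = 0.04979 m.

49.8 mm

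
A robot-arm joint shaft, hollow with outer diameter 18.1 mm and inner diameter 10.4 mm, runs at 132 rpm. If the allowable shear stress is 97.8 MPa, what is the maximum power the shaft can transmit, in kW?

J = π(d_o⁴ − d_i⁴)/32 = π(0.0181⁴ − 0.0104⁴)/32 = 9.388×10^-9 m⁴.
T_max = τ_allow·J/r = 9.78×10^7 × 9.388×10^-9 / 0.00905 = 101.5 N·m.
ω = 2π·132/60 = 13.82 rad/s, so P_max = T_max·ω = 1402 W.

1.40 kW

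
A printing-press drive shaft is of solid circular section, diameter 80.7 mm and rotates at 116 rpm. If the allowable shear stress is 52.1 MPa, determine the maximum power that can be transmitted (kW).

J = πd⁴/32 = π(0.0807)⁴/32 = 4.164×10^-6 m⁴.
T_max = τ_allow·J/r = 5.21×10^7 × 4.164×10^-6 / 0.0404 = 5376 N·m.
ω = 2π·116/60 = 12.15 rad/s, so P_max = T_max·ω = 6.531×10^4 W.

65.3 kW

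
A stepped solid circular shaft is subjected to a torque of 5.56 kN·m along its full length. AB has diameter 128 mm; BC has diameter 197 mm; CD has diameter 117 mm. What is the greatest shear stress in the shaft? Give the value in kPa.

17700 kPa

Under the same torque, τ_max = 16T/(πd³) is largest where d is smallest — segment CD (d = 117 mm).
τ_max = 16·5560/(π·(0.117)³) = 1.768×10^7 Pa.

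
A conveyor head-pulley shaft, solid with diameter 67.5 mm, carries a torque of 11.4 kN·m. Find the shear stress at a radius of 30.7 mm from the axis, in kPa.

J = πd⁴/32 = π(0.0675)⁴/32 = 2.038×10^-6 m⁴.
Shear stress varies linearly with radius: τ = T·r/J = 11400 × 0.0307 / 2.038×10^-6 = 1.717×10^8 Pa.

172000 kPa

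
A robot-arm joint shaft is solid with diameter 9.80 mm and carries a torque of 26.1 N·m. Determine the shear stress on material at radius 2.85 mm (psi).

J = πd⁴/32 = π(0.00980)⁴/32 = 9.055×10^-10 m⁴.
Shear stress varies linearly with radius: τ = T·r/J = 26.10 × 0.00285 / 9.055×10^-10 = 8.215×10^7 Pa.

11900 psi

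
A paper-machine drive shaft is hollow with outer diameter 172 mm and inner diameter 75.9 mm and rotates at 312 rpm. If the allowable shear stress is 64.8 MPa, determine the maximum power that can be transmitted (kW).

2040 kW

J = π(d_o⁴ − d_i⁴)/32 = π(0.172⁴ − 0.0759⁴)/32 = 8.267×10^-5 m⁴.
T_max = τ_allow·J/r = 6.48×10^7 × 8.267×10^-5 / 0.0860 = 62290 N·m.
ω = 2π·312/60 = 32.67 rad/s, so P_max = T_max·ω = 2.035×10^6 W.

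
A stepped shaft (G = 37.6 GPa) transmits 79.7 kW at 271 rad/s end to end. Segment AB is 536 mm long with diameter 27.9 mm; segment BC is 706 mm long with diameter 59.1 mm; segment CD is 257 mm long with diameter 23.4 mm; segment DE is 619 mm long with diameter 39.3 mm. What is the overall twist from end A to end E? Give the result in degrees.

ω = 271 rad/s, so T = P/ω = 79.7×10³ / 271.0 = 294.1 N·m.
J_AB = π(0.0279)⁴/32 = 5.95×10^-8 m⁴; J_BC = π(0.0591)⁴/32 = 1.20×10^-6 m⁴; J_CD = π(0.0234)⁴/32 = 2.94×10^-8 m⁴; J_DE = π(0.0393)⁴/32 = 2.34×10^-7 m⁴.
θ = (T/G)·Σ L_i/J_i = (294.1/37.6×10⁹)·(0.536/5.95×10^-8 + 0.706/1.20×10^-6 + 0.257/2.94×10^-8 + 0.619/2.34×10^-7) = 0.1641 rad.

9.40°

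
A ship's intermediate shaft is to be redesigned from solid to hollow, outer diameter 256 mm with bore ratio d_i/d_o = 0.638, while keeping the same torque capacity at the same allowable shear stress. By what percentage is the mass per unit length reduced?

Equal τ_max and T ⇒ the solid shaft needs d_s³ = d_o³(1−k⁴), so d_s = 256·(1−0.638⁴)^(1/3) = 241.0 mm.
Area ratio A_h/A_s = d_o²(1−k²)/d_s² = (1−k²)/(1−k⁴)^(2/3) = 0.6691.
Mass saving = 1 − 0.6691 = 33.1 %.

33.1 %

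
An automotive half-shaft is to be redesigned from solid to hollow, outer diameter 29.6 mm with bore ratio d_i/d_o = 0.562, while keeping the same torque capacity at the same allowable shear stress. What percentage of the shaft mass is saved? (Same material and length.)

26.6 %

Equal τ_max and T ⇒ the solid shaft needs d_s³ = d_o³(1−k⁴), so d_s = 29.6·(1−0.562⁴)^(1/3) = 28.58 mm.
Area ratio A_h/A_s = d_o²(1−k²)/d_s² = (1−k²)/(1−k⁴)^(2/3) = 0.7338.
Mass saving = 1 − 0.7338 = 26.6 %.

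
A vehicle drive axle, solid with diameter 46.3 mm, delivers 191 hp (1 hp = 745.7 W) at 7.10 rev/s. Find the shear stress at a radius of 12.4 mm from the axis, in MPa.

ω = 2π·7.10 = 44.61 rad/s, so T = P/ω = 191×745.7 / 44.61 = 3193 N·m.
J = πd⁴/32 = π(0.0463)⁴/32 = 4.512×10^-7 m⁴.
Shear stress varies linearly with radius: τ = T·r/J = 3193 × 0.0124 / 4.512×10^-7 = 8.775×10^7 Pa.

87.8 MPa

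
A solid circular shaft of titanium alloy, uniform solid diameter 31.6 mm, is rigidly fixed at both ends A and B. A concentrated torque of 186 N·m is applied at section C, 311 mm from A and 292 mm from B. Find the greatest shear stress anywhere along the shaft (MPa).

15.5 MPa

With uniform GJ and both ends fixed, compatibility θ_AC = θ_CB gives T_A·a = T_B·b, together with T_A + T_B = T₀.
T_A = T₀·b/(a+b) = 186.0·292/603.0 = 90.07 N·m; T_B = 95.93 N·m.
τ in each portion: τ_AC = 1.45×10^7 Pa, τ_CB = 1.55×10^7 Pa; maximum is in CB.
τ_max = T_CB·r/J = 95.93·0.0158/9.79×10^-8 = 1.548×10^7 Pa.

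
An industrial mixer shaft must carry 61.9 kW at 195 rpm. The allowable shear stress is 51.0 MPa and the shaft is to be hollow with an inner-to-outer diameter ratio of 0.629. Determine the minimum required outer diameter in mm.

ω = 2π·195/60 = 20.42 rad/s, so T = P/ω = 61.9×10³ / 20.42 = 3031 N·m.
For a hollow shaft with d_i/d_o = 0.629: τ_max = 16T/(π d_o³ (1−k⁴)), so d_o = [16T/(π τ_allow (1−k⁴))]^(1/3) = [16·3031/(π·5.10×10^7·0.8435)]^(1/3) = 0.07106 m.

71.1 mm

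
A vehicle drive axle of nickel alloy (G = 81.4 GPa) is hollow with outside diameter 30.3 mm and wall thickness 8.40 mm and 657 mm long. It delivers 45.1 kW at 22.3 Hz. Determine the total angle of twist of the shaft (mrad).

32.7 mrad

ω = 2π·22.3 = 140.1 rad/s, so T = P/ω = 45.1×10³ / 140.1 = 321.9 N·m.
J = π(d_o⁴ − d_i⁴)/32 = π(0.0303⁴ − 0.0135⁴)/32 = 7.949×10^-8 m⁴.
θ = T·L/(G·J) = 321.9 × 0.657 / (81.4×10⁹ × 7.949×10^-8) = 0.03268 rad.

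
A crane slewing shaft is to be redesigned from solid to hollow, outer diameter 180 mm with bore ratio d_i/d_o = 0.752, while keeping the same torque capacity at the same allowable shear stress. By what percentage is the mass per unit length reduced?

43.8 %

Equal τ_max and T ⇒ the solid shaft needs d_s³ = d_o³(1−k⁴), so d_s = 180·(1−0.752⁴)^(1/3) = 158.3 mm.
Area ratio A_h/A_s = d_o²(1−k²)/d_s² = (1−k²)/(1−k⁴)^(2/3) = 0.5618.
Mass saving = 1 − 0.5618 = 43.8 %.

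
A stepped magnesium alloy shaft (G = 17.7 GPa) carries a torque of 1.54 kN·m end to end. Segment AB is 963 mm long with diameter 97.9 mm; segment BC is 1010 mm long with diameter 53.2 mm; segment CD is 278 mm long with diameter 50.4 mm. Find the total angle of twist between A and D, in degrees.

J_AB = π(0.0979)⁴/32 = 9.02×10^-6 m⁴; J_BC = π(0.0532)⁴/32 = 7.86×10^-7 m⁴; J_CD = π(0.0504)⁴/32 = 6.33×10^-7 m⁴.
θ = (T/G)·Σ L_i/J_i = (1540/17.7×10⁹)·(0.963/9.02×10^-6 + 1.01/7.86×10^-7 + 0.278/6.33×10^-7) = 0.1592 rad.

9.12°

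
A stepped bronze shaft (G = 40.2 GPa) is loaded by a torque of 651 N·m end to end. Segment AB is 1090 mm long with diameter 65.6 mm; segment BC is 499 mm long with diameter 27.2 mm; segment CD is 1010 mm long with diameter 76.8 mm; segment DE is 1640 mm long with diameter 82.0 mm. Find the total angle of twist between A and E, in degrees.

9.79°

J_AB = π(0.0656)⁴/32 = 1.82×10^-6 m⁴; J_BC = π(0.0272)⁴/32 = 5.37×10^-8 m⁴; J_CD = π(0.0768)⁴/32 = 3.42×10^-6 m⁴; J_DE = π(0.0820)⁴/32 = 4.44×10^-6 m⁴.
θ = (T/G)·Σ L_i/J_i = (651.0/40.2×10⁹)·(1.09/1.82×10^-6 + 0.499/5.37×10^-8 + 1.01/3.42×10^-6 + 1.64/4.44×10^-6) = 0.1709 rad.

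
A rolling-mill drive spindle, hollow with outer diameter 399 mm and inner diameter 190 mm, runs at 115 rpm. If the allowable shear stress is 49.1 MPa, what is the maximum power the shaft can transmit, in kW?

J = π(d_o⁴ − d_i⁴)/32 = π(0.399⁴ − 0.190⁴)/32 = 2.360×10^-3 m⁴.
T_max = τ_allow·J/r = 4.91×10^7 × 2.360×10^-3 / 0.200 = 580900 N·m.
ω = 2π·115/60 = 12.04 rad/s, so P_max = T_max·ω = 6.996×10^6 W.

7000 kW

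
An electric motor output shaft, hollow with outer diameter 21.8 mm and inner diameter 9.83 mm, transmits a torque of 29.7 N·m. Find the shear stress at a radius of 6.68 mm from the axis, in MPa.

9.33 MPa

J = π(d_o⁴ − d_i⁴)/32 = π(0.0218⁴ − 0.00983⁴)/32 = 2.126×10^-8 m⁴.
Shear stress varies linearly with radius: τ = T·r/J = 29.70 × 0.00668 / 2.126×10^-8 = 9.333×10^6 Pa.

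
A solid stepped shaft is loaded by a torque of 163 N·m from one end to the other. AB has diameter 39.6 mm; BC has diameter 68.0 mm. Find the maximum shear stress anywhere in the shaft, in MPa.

13.4 MPa

Under the same torque, τ_max = 16T/(πd³) is largest where d is smallest — segment AB (d = 39.6 mm).
τ_max = 16·163.0/(π·(0.0396)³) = 1.337×10^7 Pa.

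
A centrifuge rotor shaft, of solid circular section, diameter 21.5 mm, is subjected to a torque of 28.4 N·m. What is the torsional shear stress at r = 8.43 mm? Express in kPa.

J = πd⁴/32 = π(0.0215)⁴/32 = 2.098×10^-8 m⁴.
Shear stress varies linearly with radius: τ = T·r/J = 28.40 × 0.00843 / 2.098×10^-8 = 1.141×10^7 Pa.

11400 kPa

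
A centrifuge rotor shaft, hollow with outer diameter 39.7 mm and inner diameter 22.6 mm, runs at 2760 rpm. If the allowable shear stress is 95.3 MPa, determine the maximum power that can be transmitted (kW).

303 kW

J = π(d_o⁴ − d_i⁴)/32 = π(0.0397⁴ − 0.0226⁴)/32 = 2.183×10^-7 m⁴.
T_max = τ_allow·J/r = 9.53×10^7 × 2.183×10^-7 / 0.0199 = 1048 N·m.
ω = 2π·2760/60 = 289.0 rad/s, so P_max = T_max·ω = 3.029×10^5 W.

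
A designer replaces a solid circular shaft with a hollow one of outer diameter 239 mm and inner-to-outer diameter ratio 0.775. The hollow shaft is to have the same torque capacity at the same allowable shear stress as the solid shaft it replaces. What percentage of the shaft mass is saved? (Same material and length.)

Equal τ_max and T ⇒ the solid shaft needs d_s³ = d_o³(1−k⁴), so d_s = 239·(1−0.775⁴)^(1/3) = 205.9 mm.
Area ratio A_h/A_s = d_o²(1−k²)/d_s² = (1−k²)/(1−k⁴)^(2/3) = 0.5382.
Mass saving = 1 − 0.5382 = 46.2 %.

46.2 %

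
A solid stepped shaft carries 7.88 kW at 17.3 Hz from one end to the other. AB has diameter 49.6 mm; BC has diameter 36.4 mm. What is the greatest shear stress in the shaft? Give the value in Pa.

ω = 2π·17.3 = 108.7 rad/s, so T = P/ω = 7.88×10³ / 108.7 = 72.49 N·m.
Under the same torque, τ_max = 16T/(πd³) is largest where d is smallest — segment BC (d = 36.4 mm).
τ_max = 16·72.49/(π·(0.0364)³) = 7.655×10^6 Pa.

7.66e6 Pa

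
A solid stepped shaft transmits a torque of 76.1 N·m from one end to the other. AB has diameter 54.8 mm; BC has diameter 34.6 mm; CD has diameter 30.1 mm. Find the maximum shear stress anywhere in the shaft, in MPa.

14.2 MPa

Under the same torque, τ_max = 16T/(πd³) is largest where d is smallest — segment CD (d = 30.1 mm).
τ_max = 16·76.10/(π·(0.0301)³) = 1.421×10^7 Pa.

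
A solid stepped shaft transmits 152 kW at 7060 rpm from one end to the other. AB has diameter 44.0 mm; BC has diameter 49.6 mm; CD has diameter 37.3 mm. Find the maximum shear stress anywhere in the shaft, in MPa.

20.2 MPa

ω = 2π·7060/60 = 739.3 rad/s, so T = P/ω = 152×10³ / 739.3 = 205.6 N·m.
Under the same torque, τ_max = 16T/(πd³) is largest where d is smallest — segment CD (d = 37.3 mm).
τ_max = 16·205.6/(π·(0.0373)³) = 2.018×10^7 Pa.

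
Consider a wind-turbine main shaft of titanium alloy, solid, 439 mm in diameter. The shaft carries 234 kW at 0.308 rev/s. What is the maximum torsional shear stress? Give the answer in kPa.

7280 kPa

ω = 2π·0.308 = 1.935 rad/s, so T = P/ω = 234×10³ / 1.935 = 120900 N·m.
J = πd⁴/32 = π(0.439)⁴/32 = 3.646×10^-3 m⁴.
τ_max = T·r/J = 120900 × 0.220 / 3.646×10^-3 = 7.279×10^6 Pa.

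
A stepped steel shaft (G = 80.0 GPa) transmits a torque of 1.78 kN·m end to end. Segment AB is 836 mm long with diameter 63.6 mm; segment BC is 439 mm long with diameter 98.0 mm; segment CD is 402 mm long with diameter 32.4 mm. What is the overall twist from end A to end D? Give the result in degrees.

J_AB = π(0.0636)⁴/32 = 1.61×10^-6 m⁴; J_BC = π(0.0980)⁴/32 = 9.06×10^-6 m⁴; J_CD = π(0.0324)⁴/32 = 1.08×10^-7 m⁴.
θ = (T/G)·Σ L_i/J_i = (1780/80.0×10⁹)·(0.836/1.61×10^-6 + 0.439/9.06×10^-6 + 0.402/1.08×10^-7) = 0.09533 rad.

5.46°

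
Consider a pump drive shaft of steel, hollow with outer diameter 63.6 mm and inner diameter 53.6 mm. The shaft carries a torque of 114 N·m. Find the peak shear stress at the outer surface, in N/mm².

J = π(d_o⁴ − d_i⁴)/32 = π(0.0636⁴ − 0.0536⁴)/32 = 7.960×10^-7 m⁴.
τ_max = T·r/J = 114.0 × 0.0318 / 7.960×10^-7 = 4.554×10^6 Pa.

4.55 N/mm²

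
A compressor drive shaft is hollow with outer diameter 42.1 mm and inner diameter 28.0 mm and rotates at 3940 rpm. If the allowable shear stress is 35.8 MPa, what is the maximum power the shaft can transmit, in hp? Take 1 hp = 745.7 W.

J = π(d_o⁴ − d_i⁴)/32 = π(0.0421⁴ − 0.0280⁴)/32 = 2.481×10^-7 m⁴.
T_max = τ_allow·J/r = 3.58×10^7 × 2.481×10^-7 / 0.0210 = 421.9 N·m.
ω = 2π·3940/60 = 412.6 rad/s, so P_max = T_max·ω = 1.741×10^5 W.

233 hp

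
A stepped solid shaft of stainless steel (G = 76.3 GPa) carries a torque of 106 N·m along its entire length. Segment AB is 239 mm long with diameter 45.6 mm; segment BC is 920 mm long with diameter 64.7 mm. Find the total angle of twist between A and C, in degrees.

0.0874°

J_AB = π(0.0456)⁴/32 = 4.24×10^-7 m⁴; J_BC = π(0.0647)⁴/32 = 1.72×10^-6 m⁴.
θ = (T/G)·Σ L_i/J_i = (106.0/76.3×10⁹)·(0.239/4.24×10^-7 + 0.920/1.72×10^-6) = 1.525×10^-3 rad.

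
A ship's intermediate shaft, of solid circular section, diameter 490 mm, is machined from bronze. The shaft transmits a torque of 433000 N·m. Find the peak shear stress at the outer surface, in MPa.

18.7 MPa

J = πd⁴/32 = π(0.490)⁴/32 = 5.660×10^-3 m⁴.
τ_max = T·r/J = 433000 × 0.245 / 5.660×10^-3 = 1.874×10^7 Pa.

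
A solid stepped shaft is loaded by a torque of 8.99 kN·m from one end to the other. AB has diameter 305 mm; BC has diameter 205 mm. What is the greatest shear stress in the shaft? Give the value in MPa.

5.31 MPa

Under the same torque, τ_max = 16T/(πd³) is largest where d is smallest — segment BC (d = 205 mm).
τ_max = 16·8990/(π·(0.205)³) = 5.315×10^6 Pa.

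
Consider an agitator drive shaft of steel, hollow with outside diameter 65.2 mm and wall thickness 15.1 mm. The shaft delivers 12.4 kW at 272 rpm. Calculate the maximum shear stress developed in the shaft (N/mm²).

ω = 2π·272/60 = 28.48 rad/s, so T = P/ω = 12.4×10³ / 28.48 = 435.3 N·m.
J = π(d_o⁴ − d_i⁴)/32 = π(0.0652⁴ − 0.0350⁴)/32 = 1.627×10^-6 m⁴.
τ_max = T·r/J = 435.3 × 0.0326 / 1.627×10^-6 = 8.724×10^6 Pa.

8.72 N/mm²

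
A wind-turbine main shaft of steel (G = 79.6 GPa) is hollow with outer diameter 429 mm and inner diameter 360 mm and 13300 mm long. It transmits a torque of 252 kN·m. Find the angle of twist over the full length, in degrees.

J = π(d_o⁴ − d_i⁴)/32 = π(0.429⁴ − 0.360⁴)/32 = 1.676×10^-3 m⁴.
θ = T·L/(G·J) = 252000 × 13.3 / (79.6×10⁹ × 1.676×10^-3) = 0.02512 rad.

1.44°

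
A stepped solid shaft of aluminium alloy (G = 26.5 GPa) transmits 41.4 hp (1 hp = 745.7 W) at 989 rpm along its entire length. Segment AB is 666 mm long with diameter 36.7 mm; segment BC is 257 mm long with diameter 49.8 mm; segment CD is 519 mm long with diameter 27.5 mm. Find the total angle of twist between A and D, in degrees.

ω = 2π·989/60 = 103.6 rad/s, so T = P/ω = 41.4×745.7 / 103.6 = 298.1 N·m.
J_AB = π(0.0367)⁴/32 = 1.78×10^-7 m⁴; J_BC = π(0.0498)⁴/32 = 6.04×10^-7 m⁴; J_CD = π(0.0275)⁴/32 = 5.61×10^-8 m⁴.
θ = (T/G)·Σ L_i/J_i = (298.1/26.5×10⁹)·(0.666/1.78×10^-7 + 0.257/6.04×10^-7 + 0.519/5.61×10^-8) = 0.1508 rad.

8.64°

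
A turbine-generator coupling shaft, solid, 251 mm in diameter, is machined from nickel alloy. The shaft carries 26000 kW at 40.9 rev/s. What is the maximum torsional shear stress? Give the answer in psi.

4730 psi

ω = 2π·40.9 = 257.0 rad/s, so T = P/ω = 26000×10³ / 257.0 = 101200 N·m.
J = πd⁴/32 = π(0.251)⁴/32 = 3.897×10^-4 m⁴.
τ_max = T·r/J = 101200 × 0.126 / 3.897×10^-4 = 3.259×10^7 Pa.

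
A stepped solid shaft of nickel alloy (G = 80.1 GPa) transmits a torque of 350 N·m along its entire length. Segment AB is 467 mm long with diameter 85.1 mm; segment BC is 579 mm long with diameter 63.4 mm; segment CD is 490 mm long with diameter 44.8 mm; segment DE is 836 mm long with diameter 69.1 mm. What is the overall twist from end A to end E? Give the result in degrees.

J_AB = π(0.0851)⁴/32 = 5.15×10^-6 m⁴; J_BC = π(0.0634)⁴/32 = 1.59×10^-6 m⁴; J_CD = π(0.0448)⁴/32 = 3.95×10^-7 m⁴; J_DE = π(0.0691)⁴/32 = 2.24×10^-6 m⁴.
θ = (T/G)·Σ L_i/J_i = (350.0/80.1×10⁹)·(0.467/5.15×10^-6 + 0.579/1.59×10^-6 + 0.490/3.95×10^-7 + 0.836/2.24×10^-6) = 9.037×10^-3 rad.

0.518°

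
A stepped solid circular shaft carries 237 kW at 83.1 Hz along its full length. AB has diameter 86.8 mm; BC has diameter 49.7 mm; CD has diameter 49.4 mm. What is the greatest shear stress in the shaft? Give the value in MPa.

19.2 MPa

ω = 2π·83.1 = 522.1 rad/s, so T = P/ω = 237×10³ / 522.1 = 453.9 N·m.
Under the same torque, τ_max = 16T/(πd³) is largest where d is smallest — segment CD (d = 49.4 mm).
τ_max = 16·453.9/(π·(0.0494)³) = 1.918×10^7 Pa.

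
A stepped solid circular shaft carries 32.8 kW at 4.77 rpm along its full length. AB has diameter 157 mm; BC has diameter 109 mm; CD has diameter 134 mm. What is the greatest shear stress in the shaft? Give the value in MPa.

258 MPa

ω = 2π·4.77/60 = 0.4995 rad/s, so T = P/ω = 32.8×10³ / 0.4995 = 65660 N·m.
Under the same torque, τ_max = 16T/(πd³) is largest where d is smallest — segment BC (d = 109 mm).
τ_max = 16·65660/(π·(0.109)³) = 2.582×10^8 Pa.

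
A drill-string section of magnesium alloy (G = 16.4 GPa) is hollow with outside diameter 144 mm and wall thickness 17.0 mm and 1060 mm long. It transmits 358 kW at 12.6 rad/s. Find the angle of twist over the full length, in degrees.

3.78°

ω = 12.6 rad/s, so T = P/ω = 358×10³ / 12.60 = 28410 N·m.
J = π(d_o⁴ − d_i⁴)/32 = π(0.144⁴ − 0.110⁴)/32 = 2.784×10^-5 m⁴.
θ = T·L/(G·J) = 28410 × 1.06 / (16.4×10⁹ × 2.784×10^-5) = 0.06596 rad.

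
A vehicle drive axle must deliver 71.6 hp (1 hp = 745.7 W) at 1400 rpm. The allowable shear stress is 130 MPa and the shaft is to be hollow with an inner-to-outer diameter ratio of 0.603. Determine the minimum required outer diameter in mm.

25.4 mm

ω = 2π·1400/60 = 146.6 rad/s, so T = P/ω = 71.6×745.7 / 146.6 = 364.2 N·m.
For a hollow shaft with d_i/d_o = 0.603: τ_max = 16T/(π d_o³ (1−k⁴)), so d_o = [16T/(π τ_allow (1−k⁴))]^(1/3) = [16·364.2/(π·1.30×10^8·0.8678)]^(1/3) = 0.02543 m.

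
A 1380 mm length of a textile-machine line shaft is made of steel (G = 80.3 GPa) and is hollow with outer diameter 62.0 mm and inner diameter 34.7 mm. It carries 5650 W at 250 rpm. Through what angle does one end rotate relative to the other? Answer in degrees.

ω = 2π·250/60 = 26.18 rad/s, so T = P/ω = 5650 / 26.18 = 215.8 N·m.
J = π(d_o⁴ − d_i⁴)/32 = π(0.0620⁴ − 0.0347⁴)/32 = 1.308×10^-6 m⁴.
θ = T·L/(G·J) = 215.8 × 1.38 / (80.3×10⁹ × 1.308×10^-6) = 2.835×10^-3 rad.

0.162°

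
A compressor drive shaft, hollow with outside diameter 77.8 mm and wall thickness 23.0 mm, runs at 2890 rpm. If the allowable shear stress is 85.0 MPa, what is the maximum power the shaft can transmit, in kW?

J = π(d_o⁴ − d_i⁴)/32 = π(0.0778⁴ − 0.0318⁴)/32 = 3.496×10^-6 m⁴.
T_max = τ_allow·J/r = 8.50×10^7 × 3.496×10^-6 / 0.0389 = 7640 N·m.
ω = 2π·2890/60 = 302.6 rad/s, so P_max = T_max·ω = 2.312×10^6 W.

2310 kW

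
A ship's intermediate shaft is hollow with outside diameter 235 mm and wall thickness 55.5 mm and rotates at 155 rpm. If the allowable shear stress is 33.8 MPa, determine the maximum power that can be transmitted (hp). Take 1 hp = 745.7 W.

J = π(d_o⁴ − d_i⁴)/32 = π(0.235⁴ − 0.124⁴)/32 = 2.762×10^-4 m⁴.
T_max = τ_allow·J/r = 3.38×10^7 × 2.762×10^-4 / 0.117 = 79450 N·m.
ω = 2π·155/60 = 16.23 rad/s, so P_max = T_max·ω = 1.290×10^6 W.

1730 hp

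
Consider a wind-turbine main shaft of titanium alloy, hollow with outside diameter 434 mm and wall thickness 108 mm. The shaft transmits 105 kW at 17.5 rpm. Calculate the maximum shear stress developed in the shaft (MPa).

3.81 MPa

ω = 2π·17.5/60 = 1.833 rad/s, so T = P/ω = 105×10³ / 1.833 = 57300 N·m.
J = π(d_o⁴ − d_i⁴)/32 = π(0.434⁴ − 0.218⁴)/32 = 3.261×10^-3 m⁴.
τ_max = T·r/J = 57300 × 0.217 / 3.261×10^-3 = 3.812×10^6 Pa.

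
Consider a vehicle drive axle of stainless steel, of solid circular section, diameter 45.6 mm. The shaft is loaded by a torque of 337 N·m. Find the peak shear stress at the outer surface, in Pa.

J = πd⁴/32 = π(0.0456)⁴/32 = 4.245×10^-7 m⁴.
τ_max = T·r/J = 337.0 × 0.0228 / 4.245×10^-7 = 1.810×10^7 Pa.

1.81e7 Pa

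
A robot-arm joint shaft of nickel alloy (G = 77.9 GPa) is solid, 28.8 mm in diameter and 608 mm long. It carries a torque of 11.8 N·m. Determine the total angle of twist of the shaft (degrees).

J = πd⁴/32 = π(0.0288)⁴/32 = 6.754×10^-8 m⁴.
θ = T·L/(G·J) = 11.80 × 0.608 / (77.9×10⁹ × 6.754×10^-8) = 1.364×10^-3 rad.

0.0781°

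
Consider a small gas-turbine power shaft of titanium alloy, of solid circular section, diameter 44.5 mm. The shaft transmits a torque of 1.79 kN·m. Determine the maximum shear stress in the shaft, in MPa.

103 MPa

J = πd⁴/32 = π(0.0445)⁴/32 = 3.850×10^-7 m⁴.
τ_max = T·r/J = 1790 × 0.0222 / 3.850×10^-7 = 1.035×10^8 Pa.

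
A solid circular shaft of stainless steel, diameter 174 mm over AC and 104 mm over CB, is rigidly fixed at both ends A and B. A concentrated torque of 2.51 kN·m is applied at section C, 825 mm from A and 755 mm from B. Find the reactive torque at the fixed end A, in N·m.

Compatibility: T_A·a/J_AC = T_B·b/J_CB with T_A + T_B = T₀.
J_AC = 9.00×10^-5 m⁴, J_CB = 1.15×10^-5 m⁴, so T_A = T₀·(J_AC/a)/((J_AC/a)+(J_CB/b)) = 2203 N·m, T_B = 307.2 N·m.

2200 N·m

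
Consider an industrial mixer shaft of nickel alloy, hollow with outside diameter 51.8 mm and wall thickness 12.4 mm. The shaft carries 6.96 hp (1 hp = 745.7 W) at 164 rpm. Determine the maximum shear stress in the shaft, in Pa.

1.20e7 Pa

ω = 2π·164/60 = 17.17 rad/s, so T = P/ω = 6.96×745.7 / 17.17 = 302.2 N·m.
J = π(d_o⁴ − d_i⁴)/32 = π(0.0518⁴ − 0.0270⁴)/32 = 6.547×10^-7 m⁴.
τ_max = T·r/J = 302.2 × 0.0259 / 6.547×10^-7 = 1.196×10^7 Pa.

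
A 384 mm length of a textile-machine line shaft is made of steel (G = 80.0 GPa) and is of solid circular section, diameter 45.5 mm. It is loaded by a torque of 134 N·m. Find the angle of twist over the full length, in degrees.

0.0876°

J = πd⁴/32 = π(0.0455)⁴/32 = 4.208×10^-7 m⁴.
θ = T·L/(G·J) = 134.0 × 0.384 / (80.0×10⁹ × 4.208×10^-7) = 1.529×10^-3 rad.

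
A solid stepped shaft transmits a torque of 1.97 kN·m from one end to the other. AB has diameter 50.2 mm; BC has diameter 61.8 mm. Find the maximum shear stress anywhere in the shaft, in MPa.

79.3 MPa

Under the same torque, τ_max = 16T/(πd³) is largest where d is smallest — segment AB (d = 50.2 mm).
τ_max = 16·1970/(π·(0.0502)³) = 7.931×10^7 Pa.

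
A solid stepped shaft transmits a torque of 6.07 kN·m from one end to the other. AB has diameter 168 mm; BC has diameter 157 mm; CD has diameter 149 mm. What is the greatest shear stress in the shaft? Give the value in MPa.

9.35 MPa

Under the same torque, τ_max = 16T/(πd³) is largest where d is smallest — segment CD (d = 149 mm).
τ_max = 16·6070/(π·(0.149)³) = 9.345×10^6 Pa.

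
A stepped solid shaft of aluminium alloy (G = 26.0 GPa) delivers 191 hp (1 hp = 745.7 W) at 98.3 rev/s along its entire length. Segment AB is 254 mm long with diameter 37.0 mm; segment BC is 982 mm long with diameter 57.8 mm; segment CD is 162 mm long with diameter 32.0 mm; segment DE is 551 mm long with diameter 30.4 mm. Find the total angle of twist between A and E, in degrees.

5.30°

ω = 2π·98.3 = 617.6 rad/s, so T = P/ω = 191×745.7 / 617.6 = 230.6 N·m.
J_AB = π(0.0370)⁴/32 = 1.84×10^-7 m⁴; J_BC = π(0.0578)⁴/32 = 1.10×10^-6 m⁴; J_CD = π(0.0320)⁴/32 = 1.03×10^-7 m⁴; J_DE = π(0.0304)⁴/32 = 8.38×10^-8 m⁴.
θ = (T/G)·Σ L_i/J_i = (230.6/26.0×10⁹)·(0.254/1.84×10^-7 + 0.982/1.10×10^-6 + 0.162/1.03×10^-7 + 0.551/8.38×10^-8) = 0.09243 rad.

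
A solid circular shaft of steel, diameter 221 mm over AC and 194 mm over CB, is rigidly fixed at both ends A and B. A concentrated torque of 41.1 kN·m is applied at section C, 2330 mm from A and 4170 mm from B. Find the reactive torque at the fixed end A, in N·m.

Compatibility: T_A·a/J_AC = T_B·b/J_CB with T_A + T_B = T₀.
J_AC = 2.34×10^-4 m⁴, J_CB = 1.39×10^-4 m⁴, so T_A = T₀·(J_AC/a)/((J_AC/a)+(J_CB/b)) = 30860 N·m, T_B = 10240 N·m.

30900 N·m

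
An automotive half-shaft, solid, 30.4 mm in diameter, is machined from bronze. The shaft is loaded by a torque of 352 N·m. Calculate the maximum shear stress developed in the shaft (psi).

9250 psi

J = πd⁴/32 = π(0.0304)⁴/32 = 8.385×10^-8 m⁴.
τ_max = T·r/J = 352.0 × 0.0152 / 8.385×10^-8 = 6.381×10^7 Pa.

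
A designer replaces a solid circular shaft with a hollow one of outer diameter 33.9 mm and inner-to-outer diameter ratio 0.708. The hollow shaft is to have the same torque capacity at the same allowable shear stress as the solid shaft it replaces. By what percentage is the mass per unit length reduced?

Equal τ_max and T ⇒ the solid shaft needs d_s³ = d_o³(1−k⁴), so d_s = 33.9·(1−0.708⁴)^(1/3) = 30.78 mm.
Area ratio A_h/A_s = d_o²(1−k²)/d_s² = (1−k²)/(1−k⁴)^(2/3) = 0.6049.
Mass saving = 1 − 0.6049 = 39.5 %.

39.5 %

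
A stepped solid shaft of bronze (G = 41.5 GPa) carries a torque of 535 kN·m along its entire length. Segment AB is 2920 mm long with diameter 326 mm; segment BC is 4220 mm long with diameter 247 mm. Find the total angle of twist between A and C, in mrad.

183 mrad

J_AB = π(0.326)⁴/32 = 1.11×10^-3 m⁴; J_BC = π(0.247)⁴/32 = 3.65×10^-4 m⁴.
θ = (T/G)·Σ L_i/J_i = (535000/41.5×10⁹)·(2.92/1.11×10^-3 + 4.22/3.65×10^-4) = 0.1828 rad.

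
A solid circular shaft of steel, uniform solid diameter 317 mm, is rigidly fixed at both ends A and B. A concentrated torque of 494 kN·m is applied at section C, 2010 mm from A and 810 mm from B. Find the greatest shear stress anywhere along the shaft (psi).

8160 psi

With uniform GJ and both ends fixed, compatibility θ_AC = θ_CB gives T_A·a = T_B·b, together with T_A + T_B = T₀.
T_A = T₀·b/(a+b) = 494000·810/2820 = 141900 N·m; T_B = 352100 N·m.
τ in each portion: τ_AC = 2.27×10^7 Pa, τ_CB = 5.63×10^7 Pa; maximum is in CB.
τ_max = T_CB·r/J = 352100·0.159/9.91×10^-4 = 5.629×10^7 Pa.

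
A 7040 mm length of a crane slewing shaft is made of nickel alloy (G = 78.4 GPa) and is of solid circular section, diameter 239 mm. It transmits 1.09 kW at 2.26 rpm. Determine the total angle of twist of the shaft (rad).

0.00129 rad

ω = 2π·2.26/60 = 0.2367 rad/s, so T = P/ω = 1.09×10³ / 0.2367 = 4606 N·m.
J = πd⁴/32 = π(0.239)⁴/32 = 3.203×10^-4 m⁴.
θ = T·L/(G·J) = 4606 × 7.04 / (78.4×10⁹ × 3.203×10^-4) = 1.291×10^-3 rad.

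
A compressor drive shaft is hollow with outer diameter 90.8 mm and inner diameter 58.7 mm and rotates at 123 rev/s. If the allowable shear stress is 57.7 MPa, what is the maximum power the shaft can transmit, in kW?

5410 kW

J = π(d_o⁴ − d_i⁴)/32 = π(0.0908⁴ − 0.0587⁴)/32 = 5.508×10^-6 m⁴.
T_max = τ_allow·J/r = 5.77×10^7 × 5.508×10^-6 / 0.0454 = 7000 N·m.
ω = 2π·123 = 772.8 rad/s, so P_max = T_max·ω = 5.410×10^6 W.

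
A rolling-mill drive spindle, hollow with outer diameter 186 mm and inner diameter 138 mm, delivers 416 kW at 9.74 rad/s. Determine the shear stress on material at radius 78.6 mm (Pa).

ω = 9.74 rad/s, so T = P/ω = 416×10³ / 9.740 = 42710 N·m.
J = π(d_o⁴ − d_i⁴)/32 = π(0.186⁴ − 0.138⁴)/32 = 8.190×10^-5 m⁴.
Shear stress varies linearly with radius: τ = T·r/J = 42710 × 0.0786 / 8.190×10^-5 = 4.099×10^7 Pa.

4.10e7 Pa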